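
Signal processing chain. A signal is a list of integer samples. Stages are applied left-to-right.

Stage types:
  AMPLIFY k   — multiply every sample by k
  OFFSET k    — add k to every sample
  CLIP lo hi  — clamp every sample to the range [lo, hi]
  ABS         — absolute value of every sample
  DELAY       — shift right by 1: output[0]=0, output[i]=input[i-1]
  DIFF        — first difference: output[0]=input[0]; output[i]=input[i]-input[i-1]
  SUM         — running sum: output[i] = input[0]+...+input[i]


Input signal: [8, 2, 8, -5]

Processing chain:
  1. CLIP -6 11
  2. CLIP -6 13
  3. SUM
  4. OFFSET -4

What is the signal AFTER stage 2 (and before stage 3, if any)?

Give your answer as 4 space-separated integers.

Input: [8, 2, 8, -5]
Stage 1 (CLIP -6 11): clip(8,-6,11)=8, clip(2,-6,11)=2, clip(8,-6,11)=8, clip(-5,-6,11)=-5 -> [8, 2, 8, -5]
Stage 2 (CLIP -6 13): clip(8,-6,13)=8, clip(2,-6,13)=2, clip(8,-6,13)=8, clip(-5,-6,13)=-5 -> [8, 2, 8, -5]

Answer: 8 2 8 -5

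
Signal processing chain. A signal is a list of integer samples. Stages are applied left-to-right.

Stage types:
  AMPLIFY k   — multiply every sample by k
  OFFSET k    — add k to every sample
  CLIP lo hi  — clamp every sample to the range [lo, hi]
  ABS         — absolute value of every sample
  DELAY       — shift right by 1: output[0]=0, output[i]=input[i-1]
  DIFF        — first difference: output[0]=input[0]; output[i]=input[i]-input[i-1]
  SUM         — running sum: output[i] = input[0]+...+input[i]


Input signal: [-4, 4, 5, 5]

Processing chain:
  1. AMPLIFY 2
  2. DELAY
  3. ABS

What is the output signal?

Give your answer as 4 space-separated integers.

Answer: 0 8 8 10

Derivation:
Input: [-4, 4, 5, 5]
Stage 1 (AMPLIFY 2): -4*2=-8, 4*2=8, 5*2=10, 5*2=10 -> [-8, 8, 10, 10]
Stage 2 (DELAY): [0, -8, 8, 10] = [0, -8, 8, 10] -> [0, -8, 8, 10]
Stage 3 (ABS): |0|=0, |-8|=8, |8|=8, |10|=10 -> [0, 8, 8, 10]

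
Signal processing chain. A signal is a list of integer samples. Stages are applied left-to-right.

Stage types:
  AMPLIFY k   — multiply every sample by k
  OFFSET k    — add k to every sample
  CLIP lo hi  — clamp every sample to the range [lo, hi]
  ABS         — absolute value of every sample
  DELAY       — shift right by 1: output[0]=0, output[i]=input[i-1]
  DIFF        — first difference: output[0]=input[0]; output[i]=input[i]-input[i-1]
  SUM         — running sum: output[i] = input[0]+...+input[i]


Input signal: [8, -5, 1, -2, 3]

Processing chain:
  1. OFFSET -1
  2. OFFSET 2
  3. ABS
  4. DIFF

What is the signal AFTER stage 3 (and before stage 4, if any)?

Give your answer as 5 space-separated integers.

Answer: 9 4 2 1 4

Derivation:
Input: [8, -5, 1, -2, 3]
Stage 1 (OFFSET -1): 8+-1=7, -5+-1=-6, 1+-1=0, -2+-1=-3, 3+-1=2 -> [7, -6, 0, -3, 2]
Stage 2 (OFFSET 2): 7+2=9, -6+2=-4, 0+2=2, -3+2=-1, 2+2=4 -> [9, -4, 2, -1, 4]
Stage 3 (ABS): |9|=9, |-4|=4, |2|=2, |-1|=1, |4|=4 -> [9, 4, 2, 1, 4]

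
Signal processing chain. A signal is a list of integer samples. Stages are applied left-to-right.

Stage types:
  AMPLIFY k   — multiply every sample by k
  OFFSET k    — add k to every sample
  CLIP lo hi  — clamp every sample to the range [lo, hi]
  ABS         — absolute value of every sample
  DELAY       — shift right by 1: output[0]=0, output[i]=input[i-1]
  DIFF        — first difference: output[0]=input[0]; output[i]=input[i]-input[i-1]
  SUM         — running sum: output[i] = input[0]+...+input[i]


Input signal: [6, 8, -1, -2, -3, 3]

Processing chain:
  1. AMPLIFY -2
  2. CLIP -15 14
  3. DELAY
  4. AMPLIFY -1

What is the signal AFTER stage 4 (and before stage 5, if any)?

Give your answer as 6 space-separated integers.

Answer: 0 12 15 -2 -4 -6

Derivation:
Input: [6, 8, -1, -2, -3, 3]
Stage 1 (AMPLIFY -2): 6*-2=-12, 8*-2=-16, -1*-2=2, -2*-2=4, -3*-2=6, 3*-2=-6 -> [-12, -16, 2, 4, 6, -6]
Stage 2 (CLIP -15 14): clip(-12,-15,14)=-12, clip(-16,-15,14)=-15, clip(2,-15,14)=2, clip(4,-15,14)=4, clip(6,-15,14)=6, clip(-6,-15,14)=-6 -> [-12, -15, 2, 4, 6, -6]
Stage 3 (DELAY): [0, -12, -15, 2, 4, 6] = [0, -12, -15, 2, 4, 6] -> [0, -12, -15, 2, 4, 6]
Stage 4 (AMPLIFY -1): 0*-1=0, -12*-1=12, -15*-1=15, 2*-1=-2, 4*-1=-4, 6*-1=-6 -> [0, 12, 15, -2, -4, -6]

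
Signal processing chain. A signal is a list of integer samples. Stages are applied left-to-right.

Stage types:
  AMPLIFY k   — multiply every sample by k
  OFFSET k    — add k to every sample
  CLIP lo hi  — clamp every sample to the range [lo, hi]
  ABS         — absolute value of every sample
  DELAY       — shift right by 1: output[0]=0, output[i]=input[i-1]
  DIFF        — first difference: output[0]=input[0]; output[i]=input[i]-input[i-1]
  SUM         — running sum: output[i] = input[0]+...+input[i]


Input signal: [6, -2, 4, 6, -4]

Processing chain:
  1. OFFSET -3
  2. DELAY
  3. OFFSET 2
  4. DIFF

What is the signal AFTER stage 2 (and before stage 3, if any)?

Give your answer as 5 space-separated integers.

Answer: 0 3 -5 1 3

Derivation:
Input: [6, -2, 4, 6, -4]
Stage 1 (OFFSET -3): 6+-3=3, -2+-3=-5, 4+-3=1, 6+-3=3, -4+-3=-7 -> [3, -5, 1, 3, -7]
Stage 2 (DELAY): [0, 3, -5, 1, 3] = [0, 3, -5, 1, 3] -> [0, 3, -5, 1, 3]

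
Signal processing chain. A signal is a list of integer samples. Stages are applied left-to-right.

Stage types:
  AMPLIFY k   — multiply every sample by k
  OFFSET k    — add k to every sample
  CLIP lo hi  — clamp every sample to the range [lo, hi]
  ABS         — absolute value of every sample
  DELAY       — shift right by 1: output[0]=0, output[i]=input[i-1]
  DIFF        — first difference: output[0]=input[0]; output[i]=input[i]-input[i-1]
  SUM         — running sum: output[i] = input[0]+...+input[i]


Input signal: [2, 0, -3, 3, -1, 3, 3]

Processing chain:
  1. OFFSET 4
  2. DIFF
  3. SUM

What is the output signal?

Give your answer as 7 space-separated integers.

Input: [2, 0, -3, 3, -1, 3, 3]
Stage 1 (OFFSET 4): 2+4=6, 0+4=4, -3+4=1, 3+4=7, -1+4=3, 3+4=7, 3+4=7 -> [6, 4, 1, 7, 3, 7, 7]
Stage 2 (DIFF): s[0]=6, 4-6=-2, 1-4=-3, 7-1=6, 3-7=-4, 7-3=4, 7-7=0 -> [6, -2, -3, 6, -4, 4, 0]
Stage 3 (SUM): sum[0..0]=6, sum[0..1]=4, sum[0..2]=1, sum[0..3]=7, sum[0..4]=3, sum[0..5]=7, sum[0..6]=7 -> [6, 4, 1, 7, 3, 7, 7]

Answer: 6 4 1 7 3 7 7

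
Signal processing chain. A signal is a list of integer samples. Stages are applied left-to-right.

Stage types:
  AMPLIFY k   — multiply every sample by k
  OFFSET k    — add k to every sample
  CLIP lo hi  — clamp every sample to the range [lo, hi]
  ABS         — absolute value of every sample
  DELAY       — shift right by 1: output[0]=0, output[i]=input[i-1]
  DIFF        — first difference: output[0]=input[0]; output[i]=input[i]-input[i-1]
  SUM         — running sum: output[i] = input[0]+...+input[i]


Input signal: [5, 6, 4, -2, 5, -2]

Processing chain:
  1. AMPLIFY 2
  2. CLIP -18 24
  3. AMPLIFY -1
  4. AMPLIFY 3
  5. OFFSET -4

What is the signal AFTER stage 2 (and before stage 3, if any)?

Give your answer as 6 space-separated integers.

Answer: 10 12 8 -4 10 -4

Derivation:
Input: [5, 6, 4, -2, 5, -2]
Stage 1 (AMPLIFY 2): 5*2=10, 6*2=12, 4*2=8, -2*2=-4, 5*2=10, -2*2=-4 -> [10, 12, 8, -4, 10, -4]
Stage 2 (CLIP -18 24): clip(10,-18,24)=10, clip(12,-18,24)=12, clip(8,-18,24)=8, clip(-4,-18,24)=-4, clip(10,-18,24)=10, clip(-4,-18,24)=-4 -> [10, 12, 8, -4, 10, -4]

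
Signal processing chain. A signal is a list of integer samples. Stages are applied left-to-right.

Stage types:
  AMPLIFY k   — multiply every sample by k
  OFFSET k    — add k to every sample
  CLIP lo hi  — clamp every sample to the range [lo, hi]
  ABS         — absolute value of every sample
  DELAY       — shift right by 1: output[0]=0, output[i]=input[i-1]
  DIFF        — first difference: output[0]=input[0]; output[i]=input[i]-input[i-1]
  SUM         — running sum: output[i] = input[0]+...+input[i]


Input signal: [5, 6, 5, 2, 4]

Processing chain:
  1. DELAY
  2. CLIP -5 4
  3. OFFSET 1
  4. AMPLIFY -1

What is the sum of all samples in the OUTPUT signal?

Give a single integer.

Input: [5, 6, 5, 2, 4]
Stage 1 (DELAY): [0, 5, 6, 5, 2] = [0, 5, 6, 5, 2] -> [0, 5, 6, 5, 2]
Stage 2 (CLIP -5 4): clip(0,-5,4)=0, clip(5,-5,4)=4, clip(6,-5,4)=4, clip(5,-5,4)=4, clip(2,-5,4)=2 -> [0, 4, 4, 4, 2]
Stage 3 (OFFSET 1): 0+1=1, 4+1=5, 4+1=5, 4+1=5, 2+1=3 -> [1, 5, 5, 5, 3]
Stage 4 (AMPLIFY -1): 1*-1=-1, 5*-1=-5, 5*-1=-5, 5*-1=-5, 3*-1=-3 -> [-1, -5, -5, -5, -3]
Output sum: -19

Answer: -19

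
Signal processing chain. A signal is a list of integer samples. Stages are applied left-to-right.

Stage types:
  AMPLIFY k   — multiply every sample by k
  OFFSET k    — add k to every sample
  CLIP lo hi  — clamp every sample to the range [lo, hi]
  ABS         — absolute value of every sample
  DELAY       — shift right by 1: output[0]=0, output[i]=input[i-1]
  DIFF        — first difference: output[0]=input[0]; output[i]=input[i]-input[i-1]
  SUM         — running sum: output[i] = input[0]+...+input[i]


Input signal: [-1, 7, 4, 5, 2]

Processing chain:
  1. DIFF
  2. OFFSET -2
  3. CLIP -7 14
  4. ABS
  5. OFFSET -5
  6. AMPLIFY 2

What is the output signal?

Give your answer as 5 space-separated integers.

Input: [-1, 7, 4, 5, 2]
Stage 1 (DIFF): s[0]=-1, 7--1=8, 4-7=-3, 5-4=1, 2-5=-3 -> [-1, 8, -3, 1, -3]
Stage 2 (OFFSET -2): -1+-2=-3, 8+-2=6, -3+-2=-5, 1+-2=-1, -3+-2=-5 -> [-3, 6, -5, -1, -5]
Stage 3 (CLIP -7 14): clip(-3,-7,14)=-3, clip(6,-7,14)=6, clip(-5,-7,14)=-5, clip(-1,-7,14)=-1, clip(-5,-7,14)=-5 -> [-3, 6, -5, -1, -5]
Stage 4 (ABS): |-3|=3, |6|=6, |-5|=5, |-1|=1, |-5|=5 -> [3, 6, 5, 1, 5]
Stage 5 (OFFSET -5): 3+-5=-2, 6+-5=1, 5+-5=0, 1+-5=-4, 5+-5=0 -> [-2, 1, 0, -4, 0]
Stage 6 (AMPLIFY 2): -2*2=-4, 1*2=2, 0*2=0, -4*2=-8, 0*2=0 -> [-4, 2, 0, -8, 0]

Answer: -4 2 0 -8 0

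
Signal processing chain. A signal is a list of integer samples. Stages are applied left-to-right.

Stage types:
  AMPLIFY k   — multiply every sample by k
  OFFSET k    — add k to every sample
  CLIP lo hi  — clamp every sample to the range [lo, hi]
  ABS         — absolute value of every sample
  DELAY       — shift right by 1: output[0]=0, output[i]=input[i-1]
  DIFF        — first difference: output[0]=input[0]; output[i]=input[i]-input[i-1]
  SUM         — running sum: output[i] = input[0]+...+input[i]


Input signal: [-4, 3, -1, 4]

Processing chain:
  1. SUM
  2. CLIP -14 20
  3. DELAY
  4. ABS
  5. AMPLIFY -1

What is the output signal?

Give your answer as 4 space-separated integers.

Answer: 0 -4 -1 -2

Derivation:
Input: [-4, 3, -1, 4]
Stage 1 (SUM): sum[0..0]=-4, sum[0..1]=-1, sum[0..2]=-2, sum[0..3]=2 -> [-4, -1, -2, 2]
Stage 2 (CLIP -14 20): clip(-4,-14,20)=-4, clip(-1,-14,20)=-1, clip(-2,-14,20)=-2, clip(2,-14,20)=2 -> [-4, -1, -2, 2]
Stage 3 (DELAY): [0, -4, -1, -2] = [0, -4, -1, -2] -> [0, -4, -1, -2]
Stage 4 (ABS): |0|=0, |-4|=4, |-1|=1, |-2|=2 -> [0, 4, 1, 2]
Stage 5 (AMPLIFY -1): 0*-1=0, 4*-1=-4, 1*-1=-1, 2*-1=-2 -> [0, -4, -1, -2]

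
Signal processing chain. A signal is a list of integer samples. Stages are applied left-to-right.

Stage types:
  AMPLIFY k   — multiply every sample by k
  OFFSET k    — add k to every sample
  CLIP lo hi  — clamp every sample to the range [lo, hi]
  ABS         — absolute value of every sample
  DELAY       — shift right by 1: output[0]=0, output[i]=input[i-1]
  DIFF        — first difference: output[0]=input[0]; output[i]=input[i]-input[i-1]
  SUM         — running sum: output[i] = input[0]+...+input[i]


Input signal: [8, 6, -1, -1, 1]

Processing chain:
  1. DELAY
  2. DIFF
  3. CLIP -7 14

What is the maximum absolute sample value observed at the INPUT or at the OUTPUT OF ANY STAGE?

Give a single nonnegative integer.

Input: [8, 6, -1, -1, 1] (max |s|=8)
Stage 1 (DELAY): [0, 8, 6, -1, -1] = [0, 8, 6, -1, -1] -> [0, 8, 6, -1, -1] (max |s|=8)
Stage 2 (DIFF): s[0]=0, 8-0=8, 6-8=-2, -1-6=-7, -1--1=0 -> [0, 8, -2, -7, 0] (max |s|=8)
Stage 3 (CLIP -7 14): clip(0,-7,14)=0, clip(8,-7,14)=8, clip(-2,-7,14)=-2, clip(-7,-7,14)=-7, clip(0,-7,14)=0 -> [0, 8, -2, -7, 0] (max |s|=8)
Overall max amplitude: 8

Answer: 8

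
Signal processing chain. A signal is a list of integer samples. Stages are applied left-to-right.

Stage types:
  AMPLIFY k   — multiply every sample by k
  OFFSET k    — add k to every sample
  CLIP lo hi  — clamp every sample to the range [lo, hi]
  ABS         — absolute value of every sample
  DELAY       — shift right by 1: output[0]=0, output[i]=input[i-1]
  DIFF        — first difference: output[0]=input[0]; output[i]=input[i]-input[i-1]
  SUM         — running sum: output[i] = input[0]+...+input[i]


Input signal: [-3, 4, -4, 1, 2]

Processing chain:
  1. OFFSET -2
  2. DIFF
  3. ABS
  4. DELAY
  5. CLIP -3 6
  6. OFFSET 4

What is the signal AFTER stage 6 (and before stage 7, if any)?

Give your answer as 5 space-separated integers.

Input: [-3, 4, -4, 1, 2]
Stage 1 (OFFSET -2): -3+-2=-5, 4+-2=2, -4+-2=-6, 1+-2=-1, 2+-2=0 -> [-5, 2, -6, -1, 0]
Stage 2 (DIFF): s[0]=-5, 2--5=7, -6-2=-8, -1--6=5, 0--1=1 -> [-5, 7, -8, 5, 1]
Stage 3 (ABS): |-5|=5, |7|=7, |-8|=8, |5|=5, |1|=1 -> [5, 7, 8, 5, 1]
Stage 4 (DELAY): [0, 5, 7, 8, 5] = [0, 5, 7, 8, 5] -> [0, 5, 7, 8, 5]
Stage 5 (CLIP -3 6): clip(0,-3,6)=0, clip(5,-3,6)=5, clip(7,-3,6)=6, clip(8,-3,6)=6, clip(5,-3,6)=5 -> [0, 5, 6, 6, 5]
Stage 6 (OFFSET 4): 0+4=4, 5+4=9, 6+4=10, 6+4=10, 5+4=9 -> [4, 9, 10, 10, 9]

Answer: 4 9 10 10 9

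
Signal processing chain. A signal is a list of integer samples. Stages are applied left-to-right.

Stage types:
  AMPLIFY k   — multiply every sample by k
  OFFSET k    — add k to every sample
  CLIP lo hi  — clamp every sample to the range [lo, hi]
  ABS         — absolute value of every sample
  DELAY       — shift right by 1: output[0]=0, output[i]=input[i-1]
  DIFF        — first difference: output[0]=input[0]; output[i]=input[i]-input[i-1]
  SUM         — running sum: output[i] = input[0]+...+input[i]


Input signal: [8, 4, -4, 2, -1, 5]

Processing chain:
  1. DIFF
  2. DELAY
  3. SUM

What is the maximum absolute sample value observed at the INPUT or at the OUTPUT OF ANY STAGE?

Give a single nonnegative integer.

Answer: 8

Derivation:
Input: [8, 4, -4, 2, -1, 5] (max |s|=8)
Stage 1 (DIFF): s[0]=8, 4-8=-4, -4-4=-8, 2--4=6, -1-2=-3, 5--1=6 -> [8, -4, -8, 6, -3, 6] (max |s|=8)
Stage 2 (DELAY): [0, 8, -4, -8, 6, -3] = [0, 8, -4, -8, 6, -3] -> [0, 8, -4, -8, 6, -3] (max |s|=8)
Stage 3 (SUM): sum[0..0]=0, sum[0..1]=8, sum[0..2]=4, sum[0..3]=-4, sum[0..4]=2, sum[0..5]=-1 -> [0, 8, 4, -4, 2, -1] (max |s|=8)
Overall max amplitude: 8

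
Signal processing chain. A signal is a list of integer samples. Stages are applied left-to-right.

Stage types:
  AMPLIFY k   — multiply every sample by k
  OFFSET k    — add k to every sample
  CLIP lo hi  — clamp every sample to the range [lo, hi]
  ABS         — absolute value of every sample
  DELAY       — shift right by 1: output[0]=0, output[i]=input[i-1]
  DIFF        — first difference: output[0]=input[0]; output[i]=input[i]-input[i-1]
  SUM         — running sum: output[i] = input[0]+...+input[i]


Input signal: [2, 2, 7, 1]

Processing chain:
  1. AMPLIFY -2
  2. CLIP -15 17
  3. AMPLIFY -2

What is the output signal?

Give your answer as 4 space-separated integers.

Answer: 8 8 28 4

Derivation:
Input: [2, 2, 7, 1]
Stage 1 (AMPLIFY -2): 2*-2=-4, 2*-2=-4, 7*-2=-14, 1*-2=-2 -> [-4, -4, -14, -2]
Stage 2 (CLIP -15 17): clip(-4,-15,17)=-4, clip(-4,-15,17)=-4, clip(-14,-15,17)=-14, clip(-2,-15,17)=-2 -> [-4, -4, -14, -2]
Stage 3 (AMPLIFY -2): -4*-2=8, -4*-2=8, -14*-2=28, -2*-2=4 -> [8, 8, 28, 4]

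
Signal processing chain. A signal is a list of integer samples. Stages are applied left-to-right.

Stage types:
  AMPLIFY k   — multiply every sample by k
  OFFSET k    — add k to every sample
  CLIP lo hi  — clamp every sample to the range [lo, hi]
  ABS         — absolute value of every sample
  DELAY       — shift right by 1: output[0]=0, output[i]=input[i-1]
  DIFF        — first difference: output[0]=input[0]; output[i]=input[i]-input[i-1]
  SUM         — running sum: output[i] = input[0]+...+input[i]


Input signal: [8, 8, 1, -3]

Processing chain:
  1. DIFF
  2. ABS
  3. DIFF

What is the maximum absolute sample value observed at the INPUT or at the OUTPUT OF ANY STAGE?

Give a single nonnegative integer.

Answer: 8

Derivation:
Input: [8, 8, 1, -3] (max |s|=8)
Stage 1 (DIFF): s[0]=8, 8-8=0, 1-8=-7, -3-1=-4 -> [8, 0, -7, -4] (max |s|=8)
Stage 2 (ABS): |8|=8, |0|=0, |-7|=7, |-4|=4 -> [8, 0, 7, 4] (max |s|=8)
Stage 3 (DIFF): s[0]=8, 0-8=-8, 7-0=7, 4-7=-3 -> [8, -8, 7, -3] (max |s|=8)
Overall max amplitude: 8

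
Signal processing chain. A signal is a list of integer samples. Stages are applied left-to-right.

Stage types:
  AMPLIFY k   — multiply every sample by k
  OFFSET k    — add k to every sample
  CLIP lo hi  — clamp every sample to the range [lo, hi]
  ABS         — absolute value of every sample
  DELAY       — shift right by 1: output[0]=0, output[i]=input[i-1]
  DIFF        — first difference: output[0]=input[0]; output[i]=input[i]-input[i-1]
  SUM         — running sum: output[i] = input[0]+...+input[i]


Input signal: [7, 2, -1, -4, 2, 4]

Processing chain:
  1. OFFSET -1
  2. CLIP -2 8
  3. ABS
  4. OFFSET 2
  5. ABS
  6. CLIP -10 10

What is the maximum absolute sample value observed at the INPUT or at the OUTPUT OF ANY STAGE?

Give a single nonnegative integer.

Answer: 8

Derivation:
Input: [7, 2, -1, -4, 2, 4] (max |s|=7)
Stage 1 (OFFSET -1): 7+-1=6, 2+-1=1, -1+-1=-2, -4+-1=-5, 2+-1=1, 4+-1=3 -> [6, 1, -2, -5, 1, 3] (max |s|=6)
Stage 2 (CLIP -2 8): clip(6,-2,8)=6, clip(1,-2,8)=1, clip(-2,-2,8)=-2, clip(-5,-2,8)=-2, clip(1,-2,8)=1, clip(3,-2,8)=3 -> [6, 1, -2, -2, 1, 3] (max |s|=6)
Stage 3 (ABS): |6|=6, |1|=1, |-2|=2, |-2|=2, |1|=1, |3|=3 -> [6, 1, 2, 2, 1, 3] (max |s|=6)
Stage 4 (OFFSET 2): 6+2=8, 1+2=3, 2+2=4, 2+2=4, 1+2=3, 3+2=5 -> [8, 3, 4, 4, 3, 5] (max |s|=8)
Stage 5 (ABS): |8|=8, |3|=3, |4|=4, |4|=4, |3|=3, |5|=5 -> [8, 3, 4, 4, 3, 5] (max |s|=8)
Stage 6 (CLIP -10 10): clip(8,-10,10)=8, clip(3,-10,10)=3, clip(4,-10,10)=4, clip(4,-10,10)=4, clip(3,-10,10)=3, clip(5,-10,10)=5 -> [8, 3, 4, 4, 3, 5] (max |s|=8)
Overall max amplitude: 8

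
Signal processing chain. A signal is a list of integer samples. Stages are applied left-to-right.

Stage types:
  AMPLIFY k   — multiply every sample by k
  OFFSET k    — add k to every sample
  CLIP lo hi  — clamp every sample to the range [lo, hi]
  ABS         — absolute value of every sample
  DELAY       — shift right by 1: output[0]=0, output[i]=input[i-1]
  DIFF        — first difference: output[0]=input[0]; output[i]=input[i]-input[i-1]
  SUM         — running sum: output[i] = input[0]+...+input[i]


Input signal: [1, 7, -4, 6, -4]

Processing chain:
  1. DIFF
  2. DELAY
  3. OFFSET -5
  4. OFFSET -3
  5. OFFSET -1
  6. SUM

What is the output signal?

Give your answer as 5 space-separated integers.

Answer: -9 -17 -20 -40 -39

Derivation:
Input: [1, 7, -4, 6, -4]
Stage 1 (DIFF): s[0]=1, 7-1=6, -4-7=-11, 6--4=10, -4-6=-10 -> [1, 6, -11, 10, -10]
Stage 2 (DELAY): [0, 1, 6, -11, 10] = [0, 1, 6, -11, 10] -> [0, 1, 6, -11, 10]
Stage 3 (OFFSET -5): 0+-5=-5, 1+-5=-4, 6+-5=1, -11+-5=-16, 10+-5=5 -> [-5, -4, 1, -16, 5]
Stage 4 (OFFSET -3): -5+-3=-8, -4+-3=-7, 1+-3=-2, -16+-3=-19, 5+-3=2 -> [-8, -7, -2, -19, 2]
Stage 5 (OFFSET -1): -8+-1=-9, -7+-1=-8, -2+-1=-3, -19+-1=-20, 2+-1=1 -> [-9, -8, -3, -20, 1]
Stage 6 (SUM): sum[0..0]=-9, sum[0..1]=-17, sum[0..2]=-20, sum[0..3]=-40, sum[0..4]=-39 -> [-9, -17, -20, -40, -39]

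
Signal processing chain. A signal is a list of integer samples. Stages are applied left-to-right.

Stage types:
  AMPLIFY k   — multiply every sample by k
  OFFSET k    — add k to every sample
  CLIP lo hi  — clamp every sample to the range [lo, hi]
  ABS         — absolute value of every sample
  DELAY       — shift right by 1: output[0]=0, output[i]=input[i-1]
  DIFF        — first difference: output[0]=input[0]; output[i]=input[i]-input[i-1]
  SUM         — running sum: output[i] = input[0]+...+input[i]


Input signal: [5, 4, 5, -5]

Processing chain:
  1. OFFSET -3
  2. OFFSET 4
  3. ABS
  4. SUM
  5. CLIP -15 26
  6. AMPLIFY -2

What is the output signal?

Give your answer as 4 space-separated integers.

Input: [5, 4, 5, -5]
Stage 1 (OFFSET -3): 5+-3=2, 4+-3=1, 5+-3=2, -5+-3=-8 -> [2, 1, 2, -8]
Stage 2 (OFFSET 4): 2+4=6, 1+4=5, 2+4=6, -8+4=-4 -> [6, 5, 6, -4]
Stage 3 (ABS): |6|=6, |5|=5, |6|=6, |-4|=4 -> [6, 5, 6, 4]
Stage 4 (SUM): sum[0..0]=6, sum[0..1]=11, sum[0..2]=17, sum[0..3]=21 -> [6, 11, 17, 21]
Stage 5 (CLIP -15 26): clip(6,-15,26)=6, clip(11,-15,26)=11, clip(17,-15,26)=17, clip(21,-15,26)=21 -> [6, 11, 17, 21]
Stage 6 (AMPLIFY -2): 6*-2=-12, 11*-2=-22, 17*-2=-34, 21*-2=-42 -> [-12, -22, -34, -42]

Answer: -12 -22 -34 -42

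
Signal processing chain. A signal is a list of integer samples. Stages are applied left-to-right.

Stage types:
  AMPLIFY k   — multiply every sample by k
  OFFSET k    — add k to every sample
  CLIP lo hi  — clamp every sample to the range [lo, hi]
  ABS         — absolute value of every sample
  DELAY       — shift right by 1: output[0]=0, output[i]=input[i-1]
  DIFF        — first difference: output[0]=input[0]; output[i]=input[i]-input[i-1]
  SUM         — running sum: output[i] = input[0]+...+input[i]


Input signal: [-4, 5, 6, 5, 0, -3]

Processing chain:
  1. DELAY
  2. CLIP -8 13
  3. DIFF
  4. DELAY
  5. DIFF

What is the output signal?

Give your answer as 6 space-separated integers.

Input: [-4, 5, 6, 5, 0, -3]
Stage 1 (DELAY): [0, -4, 5, 6, 5, 0] = [0, -4, 5, 6, 5, 0] -> [0, -4, 5, 6, 5, 0]
Stage 2 (CLIP -8 13): clip(0,-8,13)=0, clip(-4,-8,13)=-4, clip(5,-8,13)=5, clip(6,-8,13)=6, clip(5,-8,13)=5, clip(0,-8,13)=0 -> [0, -4, 5, 6, 5, 0]
Stage 3 (DIFF): s[0]=0, -4-0=-4, 5--4=9, 6-5=1, 5-6=-1, 0-5=-5 -> [0, -4, 9, 1, -1, -5]
Stage 4 (DELAY): [0, 0, -4, 9, 1, -1] = [0, 0, -4, 9, 1, -1] -> [0, 0, -4, 9, 1, -1]
Stage 5 (DIFF): s[0]=0, 0-0=0, -4-0=-4, 9--4=13, 1-9=-8, -1-1=-2 -> [0, 0, -4, 13, -8, -2]

Answer: 0 0 -4 13 -8 -2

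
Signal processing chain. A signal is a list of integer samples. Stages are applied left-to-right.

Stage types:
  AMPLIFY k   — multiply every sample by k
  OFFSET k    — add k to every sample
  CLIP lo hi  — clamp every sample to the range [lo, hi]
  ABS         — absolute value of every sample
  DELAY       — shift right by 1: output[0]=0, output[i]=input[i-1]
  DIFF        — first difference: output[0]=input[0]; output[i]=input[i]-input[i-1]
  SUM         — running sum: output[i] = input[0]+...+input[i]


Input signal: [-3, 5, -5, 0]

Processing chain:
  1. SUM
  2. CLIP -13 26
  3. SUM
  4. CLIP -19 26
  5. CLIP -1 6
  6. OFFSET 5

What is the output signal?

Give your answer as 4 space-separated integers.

Answer: 4 4 4 4

Derivation:
Input: [-3, 5, -5, 0]
Stage 1 (SUM): sum[0..0]=-3, sum[0..1]=2, sum[0..2]=-3, sum[0..3]=-3 -> [-3, 2, -3, -3]
Stage 2 (CLIP -13 26): clip(-3,-13,26)=-3, clip(2,-13,26)=2, clip(-3,-13,26)=-3, clip(-3,-13,26)=-3 -> [-3, 2, -3, -3]
Stage 3 (SUM): sum[0..0]=-3, sum[0..1]=-1, sum[0..2]=-4, sum[0..3]=-7 -> [-3, -1, -4, -7]
Stage 4 (CLIP -19 26): clip(-3,-19,26)=-3, clip(-1,-19,26)=-1, clip(-4,-19,26)=-4, clip(-7,-19,26)=-7 -> [-3, -1, -4, -7]
Stage 5 (CLIP -1 6): clip(-3,-1,6)=-1, clip(-1,-1,6)=-1, clip(-4,-1,6)=-1, clip(-7,-1,6)=-1 -> [-1, -1, -1, -1]
Stage 6 (OFFSET 5): -1+5=4, -1+5=4, -1+5=4, -1+5=4 -> [4, 4, 4, 4]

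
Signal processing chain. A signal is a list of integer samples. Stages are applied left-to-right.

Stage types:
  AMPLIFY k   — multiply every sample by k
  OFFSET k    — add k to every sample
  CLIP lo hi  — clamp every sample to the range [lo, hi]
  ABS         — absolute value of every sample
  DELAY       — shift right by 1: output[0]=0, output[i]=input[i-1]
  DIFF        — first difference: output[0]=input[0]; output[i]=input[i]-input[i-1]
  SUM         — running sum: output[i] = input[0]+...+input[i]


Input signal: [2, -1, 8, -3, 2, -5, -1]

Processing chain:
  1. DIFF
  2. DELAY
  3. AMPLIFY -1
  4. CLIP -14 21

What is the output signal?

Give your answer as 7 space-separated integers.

Input: [2, -1, 8, -3, 2, -5, -1]
Stage 1 (DIFF): s[0]=2, -1-2=-3, 8--1=9, -3-8=-11, 2--3=5, -5-2=-7, -1--5=4 -> [2, -3, 9, -11, 5, -7, 4]
Stage 2 (DELAY): [0, 2, -3, 9, -11, 5, -7] = [0, 2, -3, 9, -11, 5, -7] -> [0, 2, -3, 9, -11, 5, -7]
Stage 3 (AMPLIFY -1): 0*-1=0, 2*-1=-2, -3*-1=3, 9*-1=-9, -11*-1=11, 5*-1=-5, -7*-1=7 -> [0, -2, 3, -9, 11, -5, 7]
Stage 4 (CLIP -14 21): clip(0,-14,21)=0, clip(-2,-14,21)=-2, clip(3,-14,21)=3, clip(-9,-14,21)=-9, clip(11,-14,21)=11, clip(-5,-14,21)=-5, clip(7,-14,21)=7 -> [0, -2, 3, -9, 11, -5, 7]

Answer: 0 -2 3 -9 11 -5 7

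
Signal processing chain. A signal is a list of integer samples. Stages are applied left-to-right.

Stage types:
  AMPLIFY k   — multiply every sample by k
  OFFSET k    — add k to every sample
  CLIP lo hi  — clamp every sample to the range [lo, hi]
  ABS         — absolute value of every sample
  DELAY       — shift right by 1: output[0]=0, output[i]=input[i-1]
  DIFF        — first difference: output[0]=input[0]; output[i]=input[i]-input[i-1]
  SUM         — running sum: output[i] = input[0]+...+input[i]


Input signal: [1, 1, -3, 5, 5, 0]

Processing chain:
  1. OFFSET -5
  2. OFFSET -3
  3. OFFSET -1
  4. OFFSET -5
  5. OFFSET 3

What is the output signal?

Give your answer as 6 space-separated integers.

Answer: -10 -10 -14 -6 -6 -11

Derivation:
Input: [1, 1, -3, 5, 5, 0]
Stage 1 (OFFSET -5): 1+-5=-4, 1+-5=-4, -3+-5=-8, 5+-5=0, 5+-5=0, 0+-5=-5 -> [-4, -4, -8, 0, 0, -5]
Stage 2 (OFFSET -3): -4+-3=-7, -4+-3=-7, -8+-3=-11, 0+-3=-3, 0+-3=-3, -5+-3=-8 -> [-7, -7, -11, -3, -3, -8]
Stage 3 (OFFSET -1): -7+-1=-8, -7+-1=-8, -11+-1=-12, -3+-1=-4, -3+-1=-4, -8+-1=-9 -> [-8, -8, -12, -4, -4, -9]
Stage 4 (OFFSET -5): -8+-5=-13, -8+-5=-13, -12+-5=-17, -4+-5=-9, -4+-5=-9, -9+-5=-14 -> [-13, -13, -17, -9, -9, -14]
Stage 5 (OFFSET 3): -13+3=-10, -13+3=-10, -17+3=-14, -9+3=-6, -9+3=-6, -14+3=-11 -> [-10, -10, -14, -6, -6, -11]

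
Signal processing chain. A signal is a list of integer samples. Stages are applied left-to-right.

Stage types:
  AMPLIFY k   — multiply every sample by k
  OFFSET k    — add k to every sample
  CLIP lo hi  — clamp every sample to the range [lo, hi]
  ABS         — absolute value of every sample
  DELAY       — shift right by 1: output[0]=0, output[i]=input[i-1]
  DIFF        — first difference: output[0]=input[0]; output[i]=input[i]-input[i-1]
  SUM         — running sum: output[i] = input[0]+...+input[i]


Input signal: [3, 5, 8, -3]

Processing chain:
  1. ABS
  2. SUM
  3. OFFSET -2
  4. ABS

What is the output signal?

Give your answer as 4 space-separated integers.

Input: [3, 5, 8, -3]
Stage 1 (ABS): |3|=3, |5|=5, |8|=8, |-3|=3 -> [3, 5, 8, 3]
Stage 2 (SUM): sum[0..0]=3, sum[0..1]=8, sum[0..2]=16, sum[0..3]=19 -> [3, 8, 16, 19]
Stage 3 (OFFSET -2): 3+-2=1, 8+-2=6, 16+-2=14, 19+-2=17 -> [1, 6, 14, 17]
Stage 4 (ABS): |1|=1, |6|=6, |14|=14, |17|=17 -> [1, 6, 14, 17]

Answer: 1 6 14 17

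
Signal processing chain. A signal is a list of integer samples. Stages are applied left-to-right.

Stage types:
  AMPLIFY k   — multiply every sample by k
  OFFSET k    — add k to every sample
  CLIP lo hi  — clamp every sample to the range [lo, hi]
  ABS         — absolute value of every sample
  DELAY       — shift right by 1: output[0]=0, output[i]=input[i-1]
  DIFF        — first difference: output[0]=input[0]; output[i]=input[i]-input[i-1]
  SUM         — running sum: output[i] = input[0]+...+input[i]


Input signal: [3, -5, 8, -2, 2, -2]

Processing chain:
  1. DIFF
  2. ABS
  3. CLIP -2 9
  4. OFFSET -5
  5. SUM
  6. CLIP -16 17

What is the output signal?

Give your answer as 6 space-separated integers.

Answer: -2 1 5 9 8 7

Derivation:
Input: [3, -5, 8, -2, 2, -2]
Stage 1 (DIFF): s[0]=3, -5-3=-8, 8--5=13, -2-8=-10, 2--2=4, -2-2=-4 -> [3, -8, 13, -10, 4, -4]
Stage 2 (ABS): |3|=3, |-8|=8, |13|=13, |-10|=10, |4|=4, |-4|=4 -> [3, 8, 13, 10, 4, 4]
Stage 3 (CLIP -2 9): clip(3,-2,9)=3, clip(8,-2,9)=8, clip(13,-2,9)=9, clip(10,-2,9)=9, clip(4,-2,9)=4, clip(4,-2,9)=4 -> [3, 8, 9, 9, 4, 4]
Stage 4 (OFFSET -5): 3+-5=-2, 8+-5=3, 9+-5=4, 9+-5=4, 4+-5=-1, 4+-5=-1 -> [-2, 3, 4, 4, -1, -1]
Stage 5 (SUM): sum[0..0]=-2, sum[0..1]=1, sum[0..2]=5, sum[0..3]=9, sum[0..4]=8, sum[0..5]=7 -> [-2, 1, 5, 9, 8, 7]
Stage 6 (CLIP -16 17): clip(-2,-16,17)=-2, clip(1,-16,17)=1, clip(5,-16,17)=5, clip(9,-16,17)=9, clip(8,-16,17)=8, clip(7,-16,17)=7 -> [-2, 1, 5, 9, 8, 7]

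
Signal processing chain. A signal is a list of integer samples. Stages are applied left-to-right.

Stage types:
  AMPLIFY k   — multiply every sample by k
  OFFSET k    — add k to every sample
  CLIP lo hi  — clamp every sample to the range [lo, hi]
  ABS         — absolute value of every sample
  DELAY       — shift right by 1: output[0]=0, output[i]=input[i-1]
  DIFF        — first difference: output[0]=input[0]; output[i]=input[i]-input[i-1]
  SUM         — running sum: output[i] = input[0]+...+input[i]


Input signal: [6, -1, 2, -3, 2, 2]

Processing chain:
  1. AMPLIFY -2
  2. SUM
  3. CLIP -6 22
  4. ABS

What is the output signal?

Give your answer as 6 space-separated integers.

Answer: 6 6 6 6 6 6

Derivation:
Input: [6, -1, 2, -3, 2, 2]
Stage 1 (AMPLIFY -2): 6*-2=-12, -1*-2=2, 2*-2=-4, -3*-2=6, 2*-2=-4, 2*-2=-4 -> [-12, 2, -4, 6, -4, -4]
Stage 2 (SUM): sum[0..0]=-12, sum[0..1]=-10, sum[0..2]=-14, sum[0..3]=-8, sum[0..4]=-12, sum[0..5]=-16 -> [-12, -10, -14, -8, -12, -16]
Stage 3 (CLIP -6 22): clip(-12,-6,22)=-6, clip(-10,-6,22)=-6, clip(-14,-6,22)=-6, clip(-8,-6,22)=-6, clip(-12,-6,22)=-6, clip(-16,-6,22)=-6 -> [-6, -6, -6, -6, -6, -6]
Stage 4 (ABS): |-6|=6, |-6|=6, |-6|=6, |-6|=6, |-6|=6, |-6|=6 -> [6, 6, 6, 6, 6, 6]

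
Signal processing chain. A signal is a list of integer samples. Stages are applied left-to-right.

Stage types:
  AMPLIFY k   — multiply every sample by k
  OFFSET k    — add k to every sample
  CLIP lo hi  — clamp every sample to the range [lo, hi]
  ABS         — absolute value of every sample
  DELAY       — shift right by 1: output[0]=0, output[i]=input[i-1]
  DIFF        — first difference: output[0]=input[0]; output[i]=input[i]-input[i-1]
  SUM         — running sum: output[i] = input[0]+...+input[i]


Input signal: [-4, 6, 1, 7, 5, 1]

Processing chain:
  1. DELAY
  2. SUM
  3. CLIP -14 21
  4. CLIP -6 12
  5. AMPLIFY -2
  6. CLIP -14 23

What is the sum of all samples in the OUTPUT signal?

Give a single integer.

Input: [-4, 6, 1, 7, 5, 1]
Stage 1 (DELAY): [0, -4, 6, 1, 7, 5] = [0, -4, 6, 1, 7, 5] -> [0, -4, 6, 1, 7, 5]
Stage 2 (SUM): sum[0..0]=0, sum[0..1]=-4, sum[0..2]=2, sum[0..3]=3, sum[0..4]=10, sum[0..5]=15 -> [0, -4, 2, 3, 10, 15]
Stage 3 (CLIP -14 21): clip(0,-14,21)=0, clip(-4,-14,21)=-4, clip(2,-14,21)=2, clip(3,-14,21)=3, clip(10,-14,21)=10, clip(15,-14,21)=15 -> [0, -4, 2, 3, 10, 15]
Stage 4 (CLIP -6 12): clip(0,-6,12)=0, clip(-4,-6,12)=-4, clip(2,-6,12)=2, clip(3,-6,12)=3, clip(10,-6,12)=10, clip(15,-6,12)=12 -> [0, -4, 2, 3, 10, 12]
Stage 5 (AMPLIFY -2): 0*-2=0, -4*-2=8, 2*-2=-4, 3*-2=-6, 10*-2=-20, 12*-2=-24 -> [0, 8, -4, -6, -20, -24]
Stage 6 (CLIP -14 23): clip(0,-14,23)=0, clip(8,-14,23)=8, clip(-4,-14,23)=-4, clip(-6,-14,23)=-6, clip(-20,-14,23)=-14, clip(-24,-14,23)=-14 -> [0, 8, -4, -6, -14, -14]
Output sum: -30

Answer: -30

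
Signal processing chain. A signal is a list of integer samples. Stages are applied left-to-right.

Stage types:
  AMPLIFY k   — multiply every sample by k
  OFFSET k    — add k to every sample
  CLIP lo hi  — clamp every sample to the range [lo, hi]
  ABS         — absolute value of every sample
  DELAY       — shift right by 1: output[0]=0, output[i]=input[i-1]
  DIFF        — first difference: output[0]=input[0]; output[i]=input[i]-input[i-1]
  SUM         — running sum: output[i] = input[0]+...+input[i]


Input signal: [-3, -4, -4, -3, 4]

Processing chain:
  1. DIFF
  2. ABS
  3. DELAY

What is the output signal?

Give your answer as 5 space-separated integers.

Input: [-3, -4, -4, -3, 4]
Stage 1 (DIFF): s[0]=-3, -4--3=-1, -4--4=0, -3--4=1, 4--3=7 -> [-3, -1, 0, 1, 7]
Stage 2 (ABS): |-3|=3, |-1|=1, |0|=0, |1|=1, |7|=7 -> [3, 1, 0, 1, 7]
Stage 3 (DELAY): [0, 3, 1, 0, 1] = [0, 3, 1, 0, 1] -> [0, 3, 1, 0, 1]

Answer: 0 3 1 0 1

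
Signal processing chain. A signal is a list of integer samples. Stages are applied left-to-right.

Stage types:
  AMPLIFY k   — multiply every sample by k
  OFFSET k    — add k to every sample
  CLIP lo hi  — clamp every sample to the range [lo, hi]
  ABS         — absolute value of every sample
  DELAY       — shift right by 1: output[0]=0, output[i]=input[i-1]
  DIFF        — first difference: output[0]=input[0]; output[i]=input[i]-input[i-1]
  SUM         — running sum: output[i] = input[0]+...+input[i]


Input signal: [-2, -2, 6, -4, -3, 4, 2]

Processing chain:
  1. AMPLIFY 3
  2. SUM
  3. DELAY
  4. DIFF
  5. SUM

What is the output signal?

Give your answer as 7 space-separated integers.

Answer: 0 -6 -12 6 -6 -15 -3

Derivation:
Input: [-2, -2, 6, -4, -3, 4, 2]
Stage 1 (AMPLIFY 3): -2*3=-6, -2*3=-6, 6*3=18, -4*3=-12, -3*3=-9, 4*3=12, 2*3=6 -> [-6, -6, 18, -12, -9, 12, 6]
Stage 2 (SUM): sum[0..0]=-6, sum[0..1]=-12, sum[0..2]=6, sum[0..3]=-6, sum[0..4]=-15, sum[0..5]=-3, sum[0..6]=3 -> [-6, -12, 6, -6, -15, -3, 3]
Stage 3 (DELAY): [0, -6, -12, 6, -6, -15, -3] = [0, -6, -12, 6, -6, -15, -3] -> [0, -6, -12, 6, -6, -15, -3]
Stage 4 (DIFF): s[0]=0, -6-0=-6, -12--6=-6, 6--12=18, -6-6=-12, -15--6=-9, -3--15=12 -> [0, -6, -6, 18, -12, -9, 12]
Stage 5 (SUM): sum[0..0]=0, sum[0..1]=-6, sum[0..2]=-12, sum[0..3]=6, sum[0..4]=-6, sum[0..5]=-15, sum[0..6]=-3 -> [0, -6, -12, 6, -6, -15, -3]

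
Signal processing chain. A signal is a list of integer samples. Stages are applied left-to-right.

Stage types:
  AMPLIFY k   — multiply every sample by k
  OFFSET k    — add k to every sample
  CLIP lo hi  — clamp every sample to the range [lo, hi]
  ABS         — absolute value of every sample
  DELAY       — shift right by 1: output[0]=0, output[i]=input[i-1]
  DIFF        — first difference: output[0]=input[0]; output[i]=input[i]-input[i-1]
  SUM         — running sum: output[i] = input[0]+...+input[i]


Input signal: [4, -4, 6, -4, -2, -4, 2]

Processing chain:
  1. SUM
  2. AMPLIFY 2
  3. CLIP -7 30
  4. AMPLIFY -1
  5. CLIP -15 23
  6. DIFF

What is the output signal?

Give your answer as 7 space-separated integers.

Answer: -8 8 -12 8 4 7 -3

Derivation:
Input: [4, -4, 6, -4, -2, -4, 2]
Stage 1 (SUM): sum[0..0]=4, sum[0..1]=0, sum[0..2]=6, sum[0..3]=2, sum[0..4]=0, sum[0..5]=-4, sum[0..6]=-2 -> [4, 0, 6, 2, 0, -4, -2]
Stage 2 (AMPLIFY 2): 4*2=8, 0*2=0, 6*2=12, 2*2=4, 0*2=0, -4*2=-8, -2*2=-4 -> [8, 0, 12, 4, 0, -8, -4]
Stage 3 (CLIP -7 30): clip(8,-7,30)=8, clip(0,-7,30)=0, clip(12,-7,30)=12, clip(4,-7,30)=4, clip(0,-7,30)=0, clip(-8,-7,30)=-7, clip(-4,-7,30)=-4 -> [8, 0, 12, 4, 0, -7, -4]
Stage 4 (AMPLIFY -1): 8*-1=-8, 0*-1=0, 12*-1=-12, 4*-1=-4, 0*-1=0, -7*-1=7, -4*-1=4 -> [-8, 0, -12, -4, 0, 7, 4]
Stage 5 (CLIP -15 23): clip(-8,-15,23)=-8, clip(0,-15,23)=0, clip(-12,-15,23)=-12, clip(-4,-15,23)=-4, clip(0,-15,23)=0, clip(7,-15,23)=7, clip(4,-15,23)=4 -> [-8, 0, -12, -4, 0, 7, 4]
Stage 6 (DIFF): s[0]=-8, 0--8=8, -12-0=-12, -4--12=8, 0--4=4, 7-0=7, 4-7=-3 -> [-8, 8, -12, 8, 4, 7, -3]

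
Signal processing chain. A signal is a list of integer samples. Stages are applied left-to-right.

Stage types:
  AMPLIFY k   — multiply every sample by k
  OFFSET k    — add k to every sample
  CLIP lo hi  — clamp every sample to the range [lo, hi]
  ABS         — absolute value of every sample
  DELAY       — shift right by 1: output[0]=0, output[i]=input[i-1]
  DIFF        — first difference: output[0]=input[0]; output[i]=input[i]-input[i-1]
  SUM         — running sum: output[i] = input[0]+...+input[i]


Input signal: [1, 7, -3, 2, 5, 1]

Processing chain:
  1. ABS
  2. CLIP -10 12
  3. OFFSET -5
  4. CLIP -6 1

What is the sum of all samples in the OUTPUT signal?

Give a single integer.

Input: [1, 7, -3, 2, 5, 1]
Stage 1 (ABS): |1|=1, |7|=7, |-3|=3, |2|=2, |5|=5, |1|=1 -> [1, 7, 3, 2, 5, 1]
Stage 2 (CLIP -10 12): clip(1,-10,12)=1, clip(7,-10,12)=7, clip(3,-10,12)=3, clip(2,-10,12)=2, clip(5,-10,12)=5, clip(1,-10,12)=1 -> [1, 7, 3, 2, 5, 1]
Stage 3 (OFFSET -5): 1+-5=-4, 7+-5=2, 3+-5=-2, 2+-5=-3, 5+-5=0, 1+-5=-4 -> [-4, 2, -2, -3, 0, -4]
Stage 4 (CLIP -6 1): clip(-4,-6,1)=-4, clip(2,-6,1)=1, clip(-2,-6,1)=-2, clip(-3,-6,1)=-3, clip(0,-6,1)=0, clip(-4,-6,1)=-4 -> [-4, 1, -2, -3, 0, -4]
Output sum: -12

Answer: -12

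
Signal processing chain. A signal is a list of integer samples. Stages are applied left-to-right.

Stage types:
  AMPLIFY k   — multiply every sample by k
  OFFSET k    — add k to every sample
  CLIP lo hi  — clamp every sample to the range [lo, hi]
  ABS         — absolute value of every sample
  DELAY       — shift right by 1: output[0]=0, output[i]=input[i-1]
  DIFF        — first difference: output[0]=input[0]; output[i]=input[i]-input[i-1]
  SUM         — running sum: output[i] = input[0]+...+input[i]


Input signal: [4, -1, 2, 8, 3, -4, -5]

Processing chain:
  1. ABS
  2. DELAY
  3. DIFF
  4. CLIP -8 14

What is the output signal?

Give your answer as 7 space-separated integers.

Answer: 0 4 -3 1 6 -5 1

Derivation:
Input: [4, -1, 2, 8, 3, -4, -5]
Stage 1 (ABS): |4|=4, |-1|=1, |2|=2, |8|=8, |3|=3, |-4|=4, |-5|=5 -> [4, 1, 2, 8, 3, 4, 5]
Stage 2 (DELAY): [0, 4, 1, 2, 8, 3, 4] = [0, 4, 1, 2, 8, 3, 4] -> [0, 4, 1, 2, 8, 3, 4]
Stage 3 (DIFF): s[0]=0, 4-0=4, 1-4=-3, 2-1=1, 8-2=6, 3-8=-5, 4-3=1 -> [0, 4, -3, 1, 6, -5, 1]
Stage 4 (CLIP -8 14): clip(0,-8,14)=0, clip(4,-8,14)=4, clip(-3,-8,14)=-3, clip(1,-8,14)=1, clip(6,-8,14)=6, clip(-5,-8,14)=-5, clip(1,-8,14)=1 -> [0, 4, -3, 1, 6, -5, 1]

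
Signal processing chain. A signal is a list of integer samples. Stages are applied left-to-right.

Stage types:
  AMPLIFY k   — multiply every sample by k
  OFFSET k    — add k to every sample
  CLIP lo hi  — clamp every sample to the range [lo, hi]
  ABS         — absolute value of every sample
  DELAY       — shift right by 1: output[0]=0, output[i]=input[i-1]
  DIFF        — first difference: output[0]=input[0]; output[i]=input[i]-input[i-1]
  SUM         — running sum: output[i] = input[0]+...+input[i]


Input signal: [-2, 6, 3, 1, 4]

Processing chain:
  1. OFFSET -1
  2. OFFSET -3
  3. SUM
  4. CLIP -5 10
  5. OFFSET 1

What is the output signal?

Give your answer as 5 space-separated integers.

Answer: -4 -3 -4 -4 -4

Derivation:
Input: [-2, 6, 3, 1, 4]
Stage 1 (OFFSET -1): -2+-1=-3, 6+-1=5, 3+-1=2, 1+-1=0, 4+-1=3 -> [-3, 5, 2, 0, 3]
Stage 2 (OFFSET -3): -3+-3=-6, 5+-3=2, 2+-3=-1, 0+-3=-3, 3+-3=0 -> [-6, 2, -1, -3, 0]
Stage 3 (SUM): sum[0..0]=-6, sum[0..1]=-4, sum[0..2]=-5, sum[0..3]=-8, sum[0..4]=-8 -> [-6, -4, -5, -8, -8]
Stage 4 (CLIP -5 10): clip(-6,-5,10)=-5, clip(-4,-5,10)=-4, clip(-5,-5,10)=-5, clip(-8,-5,10)=-5, clip(-8,-5,10)=-5 -> [-5, -4, -5, -5, -5]
Stage 5 (OFFSET 1): -5+1=-4, -4+1=-3, -5+1=-4, -5+1=-4, -5+1=-4 -> [-4, -3, -4, -4, -4]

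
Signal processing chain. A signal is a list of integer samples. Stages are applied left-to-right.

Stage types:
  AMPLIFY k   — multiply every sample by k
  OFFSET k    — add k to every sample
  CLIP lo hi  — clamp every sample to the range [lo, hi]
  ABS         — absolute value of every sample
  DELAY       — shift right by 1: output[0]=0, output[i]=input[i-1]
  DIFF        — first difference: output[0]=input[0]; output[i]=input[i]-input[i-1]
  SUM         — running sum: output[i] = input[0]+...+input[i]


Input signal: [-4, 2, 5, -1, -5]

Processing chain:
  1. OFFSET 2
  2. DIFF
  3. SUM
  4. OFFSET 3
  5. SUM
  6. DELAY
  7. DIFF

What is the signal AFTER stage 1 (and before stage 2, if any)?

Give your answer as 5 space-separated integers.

Input: [-4, 2, 5, -1, -5]
Stage 1 (OFFSET 2): -4+2=-2, 2+2=4, 5+2=7, -1+2=1, -5+2=-3 -> [-2, 4, 7, 1, -3]

Answer: -2 4 7 1 -3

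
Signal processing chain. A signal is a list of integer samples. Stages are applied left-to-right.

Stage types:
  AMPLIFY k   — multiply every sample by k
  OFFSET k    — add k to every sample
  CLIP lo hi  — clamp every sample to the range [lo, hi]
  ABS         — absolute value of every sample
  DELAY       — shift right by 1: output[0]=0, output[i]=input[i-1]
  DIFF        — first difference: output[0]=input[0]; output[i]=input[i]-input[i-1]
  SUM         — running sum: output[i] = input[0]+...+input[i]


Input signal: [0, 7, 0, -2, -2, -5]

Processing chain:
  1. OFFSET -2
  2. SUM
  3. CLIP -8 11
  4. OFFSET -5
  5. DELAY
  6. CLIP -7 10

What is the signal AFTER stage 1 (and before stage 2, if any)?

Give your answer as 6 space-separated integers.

Answer: -2 5 -2 -4 -4 -7

Derivation:
Input: [0, 7, 0, -2, -2, -5]
Stage 1 (OFFSET -2): 0+-2=-2, 7+-2=5, 0+-2=-2, -2+-2=-4, -2+-2=-4, -5+-2=-7 -> [-2, 5, -2, -4, -4, -7]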